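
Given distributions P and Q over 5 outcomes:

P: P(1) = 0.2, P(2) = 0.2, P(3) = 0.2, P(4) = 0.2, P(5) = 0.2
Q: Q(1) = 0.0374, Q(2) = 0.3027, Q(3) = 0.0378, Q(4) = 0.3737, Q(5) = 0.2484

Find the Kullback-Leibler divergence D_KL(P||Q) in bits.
0.6020 bits

D_KL(P||Q) = Σ P(x) log₂(P(x)/Q(x))

Computing term by term:
  P(1)·log₂(P(1)/Q(1)) = 0.2·log₂(0.2/0.0374) = 0.48378
  P(2)·log₂(P(2)/Q(2)) = 0.2·log₂(0.2/0.3027) = -0.11958
  P(3)·log₂(P(3)/Q(3)) = 0.2·log₂(0.2/0.0378) = 0.48071
  P(4)·log₂(P(4)/Q(4)) = 0.2·log₂(0.2/0.3737) = -0.18038
  P(5)·log₂(P(5)/Q(5)) = 0.2·log₂(0.2/0.2484) = -0.06253

D_KL(P||Q) = 0.48378 - 0.11958 + 0.48071 - 0.18038 - 0.06253 = 0.60200 ≈ 0.6020 bits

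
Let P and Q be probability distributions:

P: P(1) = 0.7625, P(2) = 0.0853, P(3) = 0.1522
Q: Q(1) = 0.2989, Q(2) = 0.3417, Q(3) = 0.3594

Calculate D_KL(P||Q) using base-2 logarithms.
0.6707 bits

D_KL(P||Q) = Σ P(x) log₂(P(x)/Q(x))

Computing term by term:
  P(1)·log₂(P(1)/Q(1)) = 0.7625·log₂(0.7625/0.2989) = 1.03019
  P(2)·log₂(P(2)/Q(2)) = 0.0853·log₂(0.0853/0.3417) = -0.17078
  P(3)·log₂(P(3)/Q(3)) = 0.1522·log₂(0.1522/0.3594) = -0.18867

D_KL(P||Q) = 1.03019 - 0.17078 - 0.18867 = 0.67074 ≈ 0.6707 bits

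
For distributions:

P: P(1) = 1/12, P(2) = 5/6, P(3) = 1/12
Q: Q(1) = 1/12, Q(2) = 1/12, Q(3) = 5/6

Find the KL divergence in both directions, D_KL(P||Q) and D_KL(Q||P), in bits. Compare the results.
D_KL(P||Q) = 2.4914 bits, D_KL(Q||P) = 2.4914 bits. The two directions give exactly the same value for this pair.

D_KL(P||Q) = Σ P(x) log₂(P(x)/Q(x))

Computing term by term:
  P(1)·log₂(P(1)/Q(1)) = (1/12)·log₂((1/12)/(1/12)) = 0.00000
  P(2)·log₂(P(2)/Q(2)) = (5/6)·log₂((5/6)/(1/12)) = 2.76827
  P(3)·log₂(P(3)/Q(3)) = (1/12)·log₂((1/12)/(5/6)) = -0.27683

D_KL(P||Q) = 0.00000 + 2.76827 - 0.27683 = 2.49144 ≈ 2.4914 bits

D_KL(Q||P) = Σ Q(x) log₂(Q(x)/P(x))

Computing term by term:
  Q(1)·log₂(Q(1)/P(1)) = (1/12)·log₂((1/12)/(1/12)) = 0.00000
  Q(2)·log₂(Q(2)/P(2)) = (1/12)·log₂((1/12)/(5/6)) = -0.27683
  Q(3)·log₂(Q(3)/P(3)) = (5/6)·log₂((5/6)/(1/12)) = 2.76827

D_KL(Q||P) = 0.00000 - 0.27683 + 2.76827 = 2.49144 ≈ 2.4914 bits

These ARE equal here. Q is P with outcomes relabeled (Q(2) = P(3), Q(3) = P(2)) by a relabeling that is its own inverse, so the two sums contain exactly the same terms in a different order. This is a special case — KL divergence is not symmetric in general: D_KL(P||Q) ≠ D_KL(Q||P) for most P, Q.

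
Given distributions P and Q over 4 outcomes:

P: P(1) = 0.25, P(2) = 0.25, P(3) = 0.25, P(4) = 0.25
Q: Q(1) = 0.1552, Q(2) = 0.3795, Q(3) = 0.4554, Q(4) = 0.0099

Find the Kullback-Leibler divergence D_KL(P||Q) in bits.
0.9697 bits

D_KL(P||Q) = Σ P(x) log₂(P(x)/Q(x))

Computing term by term:
  P(1)·log₂(P(1)/Q(1)) = 0.25·log₂(0.25/0.1552) = 0.17195
  P(2)·log₂(P(2)/Q(2)) = 0.25·log₂(0.25/0.3795) = -0.15054
  P(3)·log₂(P(3)/Q(3)) = 0.25·log₂(0.25/0.4554) = -0.21630
  P(4)·log₂(P(4)/Q(4)) = 0.25·log₂(0.25/0.0099) = 1.16459

D_KL(P||Q) = 0.17195 - 0.15054 - 0.21630 + 1.16459 = 0.96970 ≈ 0.9697 bits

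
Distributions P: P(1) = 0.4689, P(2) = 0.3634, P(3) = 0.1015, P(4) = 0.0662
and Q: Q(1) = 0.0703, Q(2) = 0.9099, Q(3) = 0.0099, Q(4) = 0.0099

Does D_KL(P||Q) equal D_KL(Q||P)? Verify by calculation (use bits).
D_KL(P||Q) = 1.3248 bits, D_KL(Q||P) = 0.9520 bits. No — D_KL(P||Q) ≠ D_KL(Q||P) for this pair.

D_KL(P||Q) = Σ P(x) log₂(P(x)/Q(x))

Computing term by term:
  P(1)·log₂(P(1)/Q(1)) = 0.4689·log₂(0.4689/0.0703) = 1.28370
  P(2)·log₂(P(2)/Q(2)) = 0.3634·log₂(0.3634/0.9099) = -0.48120
  P(3)·log₂(P(3)/Q(3)) = 0.1015·log₂(0.1015/0.0099) = 0.34083
  P(4)·log₂(P(4)/Q(4)) = 0.0662·log₂(0.0662/0.0099) = 0.18148

D_KL(P||Q) = 1.28370 - 0.48120 + 0.34083 + 0.18148 = 1.32481 ≈ 1.3248 bits

D_KL(Q||P) = Σ Q(x) log₂(Q(x)/P(x))

Computing term by term:
  Q(1)·log₂(Q(1)/P(1)) = 0.0703·log₂(0.0703/0.4689) = -0.19246
  Q(2)·log₂(Q(2)/P(2)) = 0.9099·log₂(0.9099/0.3634) = 1.20484
  Q(3)·log₂(Q(3)/P(3)) = 0.0099·log₂(0.0099/0.1015) = -0.03324
  Q(4)·log₂(Q(4)/P(4)) = 0.0099·log₂(0.0099/0.0662) = -0.02714

D_KL(Q||P) = -0.19246 + 1.20484 - 0.03324 - 0.02714 = 0.95200 ≈ 0.9520 bits

These are NOT equal (difference: 0.3728 bits). KL divergence is asymmetric: D_KL(P||Q) ≠ D_KL(Q||P) in general.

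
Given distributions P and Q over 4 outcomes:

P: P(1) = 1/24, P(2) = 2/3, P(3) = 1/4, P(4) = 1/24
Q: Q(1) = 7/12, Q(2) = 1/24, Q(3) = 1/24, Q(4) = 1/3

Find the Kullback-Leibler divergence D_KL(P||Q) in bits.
3.0293 bits

D_KL(P||Q) = Σ P(x) log₂(P(x)/Q(x))

Computing term by term:
  P(1)·log₂(P(1)/Q(1)) = (1/24)·log₂((1/24)/(7/12)) = -0.15864
  P(2)·log₂(P(2)/Q(2)) = (2/3)·log₂((2/3)/(1/24)) = 2.66667
  P(3)·log₂(P(3)/Q(3)) = (1/4)·log₂((1/4)/(1/24)) = 0.64624
  P(4)·log₂(P(4)/Q(4)) = (1/24)·log₂((1/24)/(1/3)) = -0.12500

D_KL(P||Q) = -0.15864 + 2.66667 + 0.64624 - 0.12500 = 3.02927 ≈ 3.0293 bits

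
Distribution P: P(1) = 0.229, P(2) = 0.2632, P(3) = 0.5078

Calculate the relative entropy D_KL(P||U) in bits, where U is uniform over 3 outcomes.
0.0947 bits

U(i) = 1/3 for all i

D_KL(P||U) = Σ P(x) log₂(P(x) / (1/3))
           = Σ P(x) log₂(P(x)) + log₂(3)
           = log₂(3) - H(P)

H(P) = -Σ P(x) log₂(P(x)):
  -P(1)·log₂(P(1)) = -(0.229)·log₂(0.229) = 0.48699
  -P(2)·log₂(P(2)) = -(0.2632)·log₂(0.2632) = 0.50686
  -P(3)·log₂(P(3)) = -(0.5078)·log₂(0.5078) = 0.49646
H(P) = 0.48699 + 0.50686 + 0.49646 = 1.49031 bits

log₂(3) = 1.58496 bits

D_KL(P||U) = 1.58496 - 1.49031 = 0.09465 ≈ 0.0947 bits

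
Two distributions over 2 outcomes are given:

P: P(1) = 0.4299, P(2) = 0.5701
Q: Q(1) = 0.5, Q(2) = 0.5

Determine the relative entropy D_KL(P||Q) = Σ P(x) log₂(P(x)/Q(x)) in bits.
0.0142 bits

D_KL(P||Q) = Σ P(x) log₂(P(x)/Q(x))

Computing term by term:
  P(1)·log₂(P(1)/Q(1)) = 0.4299·log₂(0.4299/0.5) = -0.09369
  P(2)·log₂(P(2)/Q(2)) = 0.5701·log₂(0.5701/0.5) = 0.10791

D_KL(P||Q) = -0.09369 + 0.10791 = 0.01422 ≈ 0.0142 bits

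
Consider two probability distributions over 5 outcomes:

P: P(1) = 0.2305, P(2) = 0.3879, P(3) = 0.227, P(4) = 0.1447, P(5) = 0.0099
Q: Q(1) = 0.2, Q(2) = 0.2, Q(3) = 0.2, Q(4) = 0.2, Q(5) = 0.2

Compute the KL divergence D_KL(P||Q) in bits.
0.3489 bits

D_KL(P||Q) = Σ P(x) log₂(P(x)/Q(x))

Computing term by term:
  P(1)·log₂(P(1)/Q(1)) = 0.2305·log₂(0.2305/0.2) = 0.04720
  P(2)·log₂(P(2)/Q(2)) = 0.3879·log₂(0.3879/0.2) = 0.37071
  P(3)·log₂(P(3)/Q(3)) = 0.227·log₂(0.227/0.2) = 0.04147
  P(4)·log₂(P(4)/Q(4)) = 0.1447·log₂(0.1447/0.2) = -0.06757
  P(5)·log₂(P(5)/Q(5)) = 0.0099·log₂(0.0099/0.2) = -0.04293

D_KL(P||Q) = 0.04720 + 0.37071 + 0.04147 - 0.06757 - 0.04293 = 0.34888 ≈ 0.3489 bits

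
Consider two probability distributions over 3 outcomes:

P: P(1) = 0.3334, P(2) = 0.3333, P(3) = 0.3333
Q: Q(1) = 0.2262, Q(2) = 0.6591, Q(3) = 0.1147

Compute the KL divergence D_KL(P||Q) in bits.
0.3717 bits

D_KL(P||Q) = Σ P(x) log₂(P(x)/Q(x))

Computing term by term:
  P(1)·log₂(P(1)/Q(1)) = 0.3334·log₂(0.3334/0.2262) = 0.18659
  P(2)·log₂(P(2)/Q(2)) = 0.3333·log₂(0.3333/0.6591) = -0.32786
  P(3)·log₂(P(3)/Q(3)) = 0.3333·log₂(0.3333/0.1147) = 0.51293

D_KL(P||Q) = 0.18659 - 0.32786 + 0.51293 = 0.37166 ≈ 0.3717 bits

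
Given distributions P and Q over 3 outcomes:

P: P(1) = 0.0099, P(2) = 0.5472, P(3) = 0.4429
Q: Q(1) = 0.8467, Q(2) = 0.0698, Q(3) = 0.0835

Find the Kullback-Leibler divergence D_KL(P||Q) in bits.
2.6282 bits

D_KL(P||Q) = Σ P(x) log₂(P(x)/Q(x))

Computing term by term:
  P(1)·log₂(P(1)/Q(1)) = 0.0099·log₂(0.0099/0.8467) = -0.06354
  P(2)·log₂(P(2)/Q(2)) = 0.5472·log₂(0.5472/0.0698) = 1.62560
  P(3)·log₂(P(3)/Q(3)) = 0.4429·log₂(0.4429/0.0835) = 1.06612

D_KL(P||Q) = -0.06354 + 1.62560 + 1.06612 = 2.62818 ≈ 2.6282 bits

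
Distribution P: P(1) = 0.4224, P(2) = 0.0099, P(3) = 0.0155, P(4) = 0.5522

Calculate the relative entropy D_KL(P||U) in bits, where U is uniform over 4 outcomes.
0.8426 bits

U(i) = 1/4 for all i

D_KL(P||U) = Σ P(x) log₂(P(x) / (1/4))
           = Σ P(x) log₂(P(x)) + log₂(4)
           = log₂(4) - H(P)

H(P) = -Σ P(x) log₂(P(x)):
  -P(1)·log₂(P(1)) = -(0.4224)·log₂(0.4224) = 0.52518
  -P(2)·log₂(P(2)) = -(0.0099)·log₂(0.0099) = 0.06592
  -P(3)·log₂(P(3)) = -(0.0155)·log₂(0.0155) = 0.09318
  -P(4)·log₂(P(4)) = -(0.5522)·log₂(0.5522) = 0.47309
H(P) = 0.52518 + 0.06592 + 0.09318 + 0.47309 = 1.15737 bits

log₂(4) = 2.00000 bits

D_KL(P||U) = 2.00000 - 1.15737 = 0.84263 ≈ 0.8426 bits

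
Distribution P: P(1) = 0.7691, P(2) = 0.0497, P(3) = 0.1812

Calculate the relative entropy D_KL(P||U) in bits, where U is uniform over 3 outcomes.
0.6319 bits

U(i) = 1/3 for all i

D_KL(P||U) = Σ P(x) log₂(P(x) / (1/3))
           = Σ P(x) log₂(P(x)) + log₂(3)
           = log₂(3) - H(P)

H(P) = -Σ P(x) log₂(P(x)):
  -P(1)·log₂(P(1)) = -(0.7691)·log₂(0.7691) = 0.29130
  -P(2)·log₂(P(2)) = -(0.0497)·log₂(0.0497) = 0.21523
  -P(3)·log₂(P(3)) = -(0.1812)·log₂(0.1812) = 0.44654
H(P) = 0.29130 + 0.21523 + 0.44654 = 0.95307 bits

log₂(3) = 1.58496 bits

D_KL(P||U) = 1.58496 - 0.95307 = 0.63189 ≈ 0.6319 bits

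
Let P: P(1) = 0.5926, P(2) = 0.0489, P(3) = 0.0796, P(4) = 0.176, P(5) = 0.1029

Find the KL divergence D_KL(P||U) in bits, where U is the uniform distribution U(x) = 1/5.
0.5924 bits

U(i) = 1/5 for all i

D_KL(P||U) = Σ P(x) log₂(P(x) / (1/5))
           = Σ P(x) log₂(P(x)) + log₂(5)
           = log₂(5) - H(P)

H(P) = -Σ P(x) log₂(P(x)):
  -P(1)·log₂(P(1)) = -(0.5926)·log₂(0.5926) = 0.44734
  -P(2)·log₂(P(2)) = -(0.0489)·log₂(0.0489) = 0.21291
  -P(3)·log₂(P(3)) = -(0.0796)·log₂(0.0796) = 0.29063
  -P(4)·log₂(P(4)) = -(0.176)·log₂(0.176) = 0.44112
  -P(5)·log₂(P(5)) = -(0.1029)·log₂(0.1029) = 0.33758
H(P) = 0.44734 + 0.21291 + 0.29063 + 0.44112 + 0.33758 = 1.72958 bits

log₂(5) = 2.32193 bits

D_KL(P||U) = 2.32193 - 1.72958 = 0.59235 ≈ 0.5924 bits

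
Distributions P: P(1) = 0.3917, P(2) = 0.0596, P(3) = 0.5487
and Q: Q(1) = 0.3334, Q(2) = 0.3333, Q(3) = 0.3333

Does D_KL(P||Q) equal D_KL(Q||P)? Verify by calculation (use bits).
D_KL(P||Q) = 0.3377 bits, D_KL(Q||P) = 0.5105 bits. No — D_KL(P||Q) ≠ D_KL(Q||P) for this pair.

D_KL(P||Q) = Σ P(x) log₂(P(x)/Q(x))

Computing term by term:
  P(1)·log₂(P(1)/Q(1)) = 0.3917·log₂(0.3917/0.3334) = 0.09107
  P(2)·log₂(P(2)/Q(2)) = 0.0596·log₂(0.0596/0.3333) = -0.14801
  P(3)·log₂(P(3)/Q(3)) = 0.5487·log₂(0.5487/0.3333) = 0.39462

D_KL(P||Q) = 0.09107 - 0.14801 + 0.39462 = 0.33768 ≈ 0.3377 bits

D_KL(Q||P) = Σ Q(x) log₂(Q(x)/P(x))

Computing term by term:
  Q(1)·log₂(Q(1)/P(1)) = 0.3334·log₂(0.3334/0.3917) = -0.07751
  Q(2)·log₂(Q(2)/P(2)) = 0.3333·log₂(0.3333/0.0596) = 0.82773
  Q(3)·log₂(Q(3)/P(3)) = 0.3333·log₂(0.3333/0.5487) = -0.23971

D_KL(Q||P) = -0.07751 + 0.82773 - 0.23971 = 0.51051 ≈ 0.5105 bits

These are NOT equal (difference: 0.1728 bits). KL divergence is asymmetric: D_KL(P||Q) ≠ D_KL(Q||P) in general.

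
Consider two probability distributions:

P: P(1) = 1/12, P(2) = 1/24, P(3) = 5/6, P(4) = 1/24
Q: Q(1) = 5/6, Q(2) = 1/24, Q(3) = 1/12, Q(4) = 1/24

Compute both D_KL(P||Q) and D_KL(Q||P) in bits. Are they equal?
D_KL(P||Q) = 2.4914 bits, D_KL(Q||P) = 2.4914 bits. Yes, in this case they are equal (although KL divergence is not symmetric in general).

D_KL(P||Q) = Σ P(x) log₂(P(x)/Q(x))

Computing term by term:
  P(1)·log₂(P(1)/Q(1)) = (1/12)·log₂((1/12)/(5/6)) = -0.27683
  P(2)·log₂(P(2)/Q(2)) = (1/24)·log₂((1/24)/(1/24)) = 0.00000
  P(3)·log₂(P(3)/Q(3)) = (5/6)·log₂((5/6)/(1/12)) = 2.76827
  P(4)·log₂(P(4)/Q(4)) = (1/24)·log₂((1/24)/(1/24)) = 0.00000

D_KL(P||Q) = -0.27683 + 0.00000 + 2.76827 + 0.00000 = 2.49144 ≈ 2.4914 bits

D_KL(Q||P) = Σ Q(x) log₂(Q(x)/P(x))

Computing term by term:
  Q(1)·log₂(Q(1)/P(1)) = (5/6)·log₂((5/6)/(1/12)) = 2.76827
  Q(2)·log₂(Q(2)/P(2)) = (1/24)·log₂((1/24)/(1/24)) = 0.00000
  Q(3)·log₂(Q(3)/P(3)) = (1/12)·log₂((1/12)/(5/6)) = -0.27683
  Q(4)·log₂(Q(4)/P(4)) = (1/24)·log₂((1/24)/(1/24)) = 0.00000

D_KL(Q||P) = 2.76827 + 0.00000 - 0.27683 + 0.00000 = 2.49144 ≈ 2.4914 bits

These ARE equal here. Q is P with outcomes relabeled (Q(1) = P(3), Q(3) = P(1)) by a relabeling that is its own inverse, so the two sums contain exactly the same terms in a different order. This is a special case — KL divergence is not symmetric in general: D_KL(P||Q) ≠ D_KL(Q||P) for most P, Q.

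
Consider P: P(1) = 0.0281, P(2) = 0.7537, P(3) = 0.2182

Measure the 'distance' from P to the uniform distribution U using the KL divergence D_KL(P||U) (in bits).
0.6535 bits

U(i) = 1/3 for all i

D_KL(P||U) = Σ P(x) log₂(P(x) / (1/3))
           = Σ P(x) log₂(P(x)) + log₂(3)
           = log₂(3) - H(P)

H(P) = -Σ P(x) log₂(P(x)):
  -P(1)·log₂(P(1)) = -(0.0281)·log₂(0.0281) = 0.14481
  -P(2)·log₂(P(2)) = -(0.7537)·log₂(0.7537) = 0.30746
  -P(3)·log₂(P(3)) = -(0.2182)·log₂(0.2182) = 0.47923
H(P) = 0.14481 + 0.30746 + 0.47923 = 0.93150 bits

log₂(3) = 1.58496 bits

D_KL(P||U) = 1.58496 - 0.93150 = 0.65346 ≈ 0.6535 bits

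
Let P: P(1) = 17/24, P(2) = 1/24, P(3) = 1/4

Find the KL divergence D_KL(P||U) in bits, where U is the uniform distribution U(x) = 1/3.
0.5415 bits

U(i) = 1/3 for all i

D_KL(P||U) = Σ P(x) log₂(P(x) / (1/3))
           = Σ P(x) log₂(P(x)) + log₂(3)
           = log₂(3) - H(P)

H(P) = -Σ P(x) log₂(P(x)):
  -P(1)·log₂(P(1)) = -(17/24)·log₂(17/24) = 0.35240
  -P(2)·log₂(P(2)) = -(1/24)·log₂(1/24) = 0.19104
  -P(3)·log₂(P(3)) = -(1/4)·log₂(1/4) = 0.50000
H(P) = 0.35240 + 0.19104 + 0.50000 = 1.04344 bits

log₂(3) = 1.58496 bits

D_KL(P||U) = 1.58496 - 1.04344 = 0.54152 ≈ 0.5415 bits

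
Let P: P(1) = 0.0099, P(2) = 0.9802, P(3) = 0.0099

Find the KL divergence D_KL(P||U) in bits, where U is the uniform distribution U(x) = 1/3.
1.4248 bits

U(i) = 1/3 for all i

D_KL(P||U) = Σ P(x) log₂(P(x) / (1/3))
           = Σ P(x) log₂(P(x)) + log₂(3)
           = log₂(3) - H(P)

H(P) = -Σ P(x) log₂(P(x)):
  -P(1)·log₂(P(1)) = -(0.0099)·log₂(0.0099) = 0.06592
  -P(2)·log₂(P(2)) = -(0.9802)·log₂(0.9802) = 0.02828
  -P(3)·log₂(P(3)) = -(0.0099)·log₂(0.0099) = 0.06592
H(P) = 0.06592 + 0.02828 + 0.06592 = 0.16012 bits

log₂(3) = 1.58496 bits

D_KL(P||U) = 1.58496 - 0.16012 = 1.42484 ≈ 1.4248 bits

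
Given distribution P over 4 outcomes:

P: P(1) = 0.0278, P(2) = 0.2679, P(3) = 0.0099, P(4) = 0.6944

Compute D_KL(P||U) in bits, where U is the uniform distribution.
0.9160 bits

U(i) = 1/4 for all i

D_KL(P||U) = Σ P(x) log₂(P(x) / (1/4))
           = Σ P(x) log₂(P(x)) + log₂(4)
           = log₂(4) - H(P)

H(P) = -Σ P(x) log₂(P(x)):
  -P(1)·log₂(P(1)) = -(0.0278)·log₂(0.0278) = 0.14369
  -P(2)·log₂(P(2)) = -(0.2679)·log₂(0.2679) = 0.50907
  -P(3)·log₂(P(3)) = -(0.0099)·log₂(0.0099) = 0.06592
  -P(4)·log₂(P(4)) = -(0.6944)·log₂(0.6944) = 0.36537
H(P) = 0.14369 + 0.50907 + 0.06592 + 0.36537 = 1.08405 bits

log₂(4) = 2.00000 bits

D_KL(P||U) = 2.00000 - 1.08405 = 0.91595 ≈ 0.9160 bits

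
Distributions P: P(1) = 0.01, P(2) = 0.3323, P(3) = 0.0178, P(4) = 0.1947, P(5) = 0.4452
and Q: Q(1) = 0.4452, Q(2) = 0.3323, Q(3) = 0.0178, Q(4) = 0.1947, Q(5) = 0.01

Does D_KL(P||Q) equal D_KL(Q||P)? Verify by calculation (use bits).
D_KL(P||Q) = 2.3833 bits, D_KL(Q||P) = 2.3833 bits. Yes — for this pair D_KL(P||Q) = D_KL(Q||P).

D_KL(P||Q) = Σ P(x) log₂(P(x)/Q(x))

Computing term by term:
  P(1)·log₂(P(1)/Q(1)) = 0.01·log₂(0.01/0.4452) = -0.05476
  P(2)·log₂(P(2)/Q(2)) = 0.3323·log₂(0.3323/0.3323) = 0.00000
  P(3)·log₂(P(3)/Q(3)) = 0.0178·log₂(0.0178/0.0178) = 0.00000
  P(4)·log₂(P(4)/Q(4)) = 0.1947·log₂(0.1947/0.1947) = 0.00000
  P(5)·log₂(P(5)/Q(5)) = 0.4452·log₂(0.4452/0.01) = 2.43809

D_KL(P||Q) = -0.05476 + 0.00000 + 0.00000 + 0.00000 + 2.43809 = 2.38333 ≈ 2.3833 bits

D_KL(Q||P) = Σ Q(x) log₂(Q(x)/P(x))

Computing term by term:
  Q(1)·log₂(Q(1)/P(1)) = 0.4452·log₂(0.4452/0.01) = 2.43809
  Q(2)·log₂(Q(2)/P(2)) = 0.3323·log₂(0.3323/0.3323) = 0.00000
  Q(3)·log₂(Q(3)/P(3)) = 0.0178·log₂(0.0178/0.0178) = 0.00000
  Q(4)·log₂(Q(4)/P(4)) = 0.1947·log₂(0.1947/0.1947) = 0.00000
  Q(5)·log₂(Q(5)/P(5)) = 0.01·log₂(0.01/0.4452) = -0.05476

D_KL(Q||P) = 2.43809 + 0.00000 + 0.00000 + 0.00000 - 0.05476 = 2.38333 ≈ 2.3833 bits

These ARE equal here. Q is P with outcomes relabeled (Q(1) = P(5), Q(5) = P(1)) by a relabeling that is its own inverse, so the two sums contain exactly the same terms in a different order. This is a special case — KL divergence is not symmetric in general: D_KL(P||Q) ≠ D_KL(Q||P) for most P, Q.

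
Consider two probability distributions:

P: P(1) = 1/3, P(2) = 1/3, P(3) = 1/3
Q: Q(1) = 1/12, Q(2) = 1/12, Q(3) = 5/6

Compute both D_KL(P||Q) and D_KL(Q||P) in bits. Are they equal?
D_KL(P||Q) = 0.8927 bits, D_KL(Q||P) = 0.7683 bits. No, they are not equal.

D_KL(P||Q) = Σ P(x) log₂(P(x)/Q(x))

Computing term by term:
  P(1)·log₂(P(1)/Q(1)) = (1/3)·log₂((1/3)/(1/12)) = 0.66667
  P(2)·log₂(P(2)/Q(2)) = (1/3)·log₂((1/3)/(1/12)) = 0.66667
  P(3)·log₂(P(3)/Q(3)) = (1/3)·log₂((1/3)/(5/6)) = -0.44064

D_KL(P||Q) = 0.66667 + 0.66667 - 0.44064 = 0.89270 ≈ 0.8927 bits

D_KL(Q||P) = Σ Q(x) log₂(Q(x)/P(x))

Computing term by term:
  Q(1)·log₂(Q(1)/P(1)) = (1/12)·log₂((1/12)/(1/3)) = -0.16667
  Q(2)·log₂(Q(2)/P(2)) = (1/12)·log₂((1/12)/(1/3)) = -0.16667
  Q(3)·log₂(Q(3)/P(3)) = (5/6)·log₂((5/6)/(1/3)) = 1.10161

D_KL(Q||P) = -0.16667 - 0.16667 + 1.10161 = 0.76827 ≈ 0.7683 bits

These are NOT equal (difference: 0.1244 bits). KL divergence is asymmetric: D_KL(P||Q) ≠ D_KL(Q||P) in general.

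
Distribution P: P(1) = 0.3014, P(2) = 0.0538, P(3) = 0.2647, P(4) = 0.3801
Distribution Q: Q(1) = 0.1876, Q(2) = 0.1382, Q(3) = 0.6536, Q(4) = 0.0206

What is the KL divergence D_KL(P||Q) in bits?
1.3863 bits

D_KL(P||Q) = Σ P(x) log₂(P(x)/Q(x))

Computing term by term:
  P(1)·log₂(P(1)/Q(1)) = 0.3014·log₂(0.3014/0.1876) = 0.20616
  P(2)·log₂(P(2)/Q(2)) = 0.0538·log₂(0.0538/0.1382) = -0.07323
  P(3)·log₂(P(3)/Q(3)) = 0.2647·log₂(0.2647/0.6536) = -0.34518
  P(4)·log₂(P(4)/Q(4)) = 0.3801·log₂(0.3801/0.0206) = 1.59857

D_KL(P||Q) = 0.20616 - 0.07323 - 0.34518 + 1.59857 = 1.38632 ≈ 1.3863 bits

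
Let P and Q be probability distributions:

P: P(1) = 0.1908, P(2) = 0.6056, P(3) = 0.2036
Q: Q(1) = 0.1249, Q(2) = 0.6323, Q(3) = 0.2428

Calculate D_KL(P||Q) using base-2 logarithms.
0.0272 bits

D_KL(P||Q) = Σ P(x) log₂(P(x)/Q(x))

Computing term by term:
  P(1)·log₂(P(1)/Q(1)) = 0.1908·log₂(0.1908/0.1249) = 0.11663
  P(2)·log₂(P(2)/Q(2)) = 0.6056·log₂(0.6056/0.6323) = -0.03769
  P(3)·log₂(P(3)/Q(3)) = 0.2036·log₂(0.2036/0.2428) = -0.05172

D_KL(P||Q) = 0.11663 - 0.03769 - 0.05172 = 0.02722 ≈ 0.0272 bits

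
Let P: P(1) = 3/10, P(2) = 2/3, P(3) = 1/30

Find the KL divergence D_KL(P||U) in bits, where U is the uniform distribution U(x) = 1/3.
0.5103 bits

U(i) = 1/3 for all i

D_KL(P||U) = Σ P(x) log₂(P(x) / (1/3))
           = Σ P(x) log₂(P(x)) + log₂(3)
           = log₂(3) - H(P)

H(P) = -Σ P(x) log₂(P(x)):
  -P(1)·log₂(P(1)) = -(3/10)·log₂(3/10) = 0.52109
  -P(2)·log₂(P(2)) = -(2/3)·log₂(2/3) = 0.38998
  -P(3)·log₂(P(3)) = -(1/30)·log₂(1/30) = 0.16356
H(P) = 0.52109 + 0.38998 + 0.16356 = 1.07463 bits

log₂(3) = 1.58496 bits

D_KL(P||U) = 1.58496 - 1.07463 = 0.51033 ≈ 0.5103 bits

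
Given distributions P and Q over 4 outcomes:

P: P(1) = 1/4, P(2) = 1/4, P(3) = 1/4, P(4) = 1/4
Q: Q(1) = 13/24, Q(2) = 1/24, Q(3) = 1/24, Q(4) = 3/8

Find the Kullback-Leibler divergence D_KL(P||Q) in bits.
0.8674 bits

D_KL(P||Q) = Σ P(x) log₂(P(x)/Q(x))

Computing term by term:
  P(1)·log₂(P(1)/Q(1)) = (1/4)·log₂((1/4)/(13/24)) = -0.27887
  P(2)·log₂(P(2)/Q(2)) = (1/4)·log₂((1/4)/(1/24)) = 0.64624
  P(3)·log₂(P(3)/Q(3)) = (1/4)·log₂((1/4)/(1/24)) = 0.64624
  P(4)·log₂(P(4)/Q(4)) = (1/4)·log₂((1/4)/(3/8)) = -0.14624

D_KL(P||Q) = -0.27887 + 0.64624 + 0.64624 - 0.14624 = 0.86737 ≈ 0.8674 bits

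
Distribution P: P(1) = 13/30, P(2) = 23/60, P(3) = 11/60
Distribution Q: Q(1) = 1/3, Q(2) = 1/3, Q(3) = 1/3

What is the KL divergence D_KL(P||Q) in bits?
0.0832 bits

D_KL(P||Q) = Σ P(x) log₂(P(x)/Q(x))

Computing term by term:
  P(1)·log₂(P(1)/Q(1)) = (13/30)·log₂((13/30)/(1/3)) = 0.16402
  P(2)·log₂(P(2)/Q(2)) = (23/60)·log₂((23/60)/(1/3)) = 0.07729
  P(3)·log₂(P(3)/Q(3)) = (11/60)·log₂((11/60)/(1/3)) = -0.15812

D_KL(P||Q) = 0.16402 + 0.07729 - 0.15812 = 0.08319 ≈ 0.0832 bits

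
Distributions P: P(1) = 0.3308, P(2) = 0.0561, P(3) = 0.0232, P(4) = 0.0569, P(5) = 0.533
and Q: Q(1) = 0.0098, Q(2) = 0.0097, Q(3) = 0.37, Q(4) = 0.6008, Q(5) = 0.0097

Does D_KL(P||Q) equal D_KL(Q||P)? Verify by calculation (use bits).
D_KL(P||Q) = 4.6161 bits, D_KL(Q||P) = 3.3908 bits. No — D_KL(P||Q) ≠ D_KL(Q||P) for this pair.

D_KL(P||Q) = Σ P(x) log₂(P(x)/Q(x))

Computing term by term:
  P(1)·log₂(P(1)/Q(1)) = 0.3308·log₂(0.3308/0.0098) = 1.67948
  P(2)·log₂(P(2)/Q(2)) = 0.0561·log₂(0.0561/0.0097) = 0.14204
  P(3)·log₂(P(3)/Q(3)) = 0.0232·log₂(0.0232/0.37) = -0.09269
  P(4)·log₂(P(4)/Q(4)) = 0.0569·log₂(0.0569/0.6008) = -0.19348
  P(5)·log₂(P(5)/Q(5)) = 0.533·log₂(0.533/0.0097) = 3.08074

D_KL(P||Q) = 1.67948 + 0.14204 - 0.09269 - 0.19348 + 3.08074 = 4.61609 ≈ 4.6161 bits

D_KL(Q||P) = Σ Q(x) log₂(Q(x)/P(x))

Computing term by term:
  Q(1)·log₂(Q(1)/P(1)) = 0.0098·log₂(0.0098/0.3308) = -0.04975
  Q(2)·log₂(Q(2)/P(2)) = 0.0097·log₂(0.0097/0.0561) = -0.02456
  Q(3)·log₂(Q(3)/P(3)) = 0.37·log₂(0.37/0.0232) = 1.47827
  Q(4)·log₂(Q(4)/P(4)) = 0.6008·log₂(0.6008/0.0569) = 2.04295
  Q(5)·log₂(Q(5)/P(5)) = 0.0097·log₂(0.0097/0.533) = -0.05607

D_KL(Q||P) = -0.04975 - 0.02456 + 1.47827 + 2.04295 - 0.05607 = 3.39084 ≈ 3.3908 bits

These are NOT equal (difference: 1.2253 bits). KL divergence is asymmetric: D_KL(P||Q) ≠ D_KL(Q||P) in general.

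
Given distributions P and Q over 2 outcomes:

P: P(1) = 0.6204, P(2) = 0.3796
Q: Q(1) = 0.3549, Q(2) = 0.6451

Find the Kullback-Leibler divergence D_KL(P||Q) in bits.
0.2095 bits

D_KL(P||Q) = Σ P(x) log₂(P(x)/Q(x))

Computing term by term:
  P(1)·log₂(P(1)/Q(1)) = 0.6204·log₂(0.6204/0.3549) = 0.49991
  P(2)·log₂(P(2)/Q(2)) = 0.3796·log₂(0.3796/0.6451) = -0.29041

D_KL(P||Q) = 0.49991 - 0.29041 = 0.20950 ≈ 0.2095 bits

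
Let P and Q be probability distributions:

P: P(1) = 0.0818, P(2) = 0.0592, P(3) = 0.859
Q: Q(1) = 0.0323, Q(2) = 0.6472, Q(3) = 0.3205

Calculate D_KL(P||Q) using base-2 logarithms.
1.1272 bits

D_KL(P||Q) = Σ P(x) log₂(P(x)/Q(x))

Computing term by term:
  P(1)·log₂(P(1)/Q(1)) = 0.0818·log₂(0.0818/0.0323) = 0.10966
  P(2)·log₂(P(2)/Q(2)) = 0.0592·log₂(0.0592/0.6472) = -0.20427
  P(3)·log₂(P(3)/Q(3)) = 0.859·log₂(0.859/0.3205) = 1.22178

D_KL(P||Q) = 0.10966 - 0.20427 + 1.22178 = 1.12717 ≈ 1.1272 bits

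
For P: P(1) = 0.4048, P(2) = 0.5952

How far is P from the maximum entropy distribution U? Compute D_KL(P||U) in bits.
0.0263 bits

U(i) = 1/2 for all i

D_KL(P||U) = Σ P(x) log₂(P(x) / (1/2))
           = Σ P(x) log₂(P(x)) + log₂(2)
           = log₂(2) - H(P)

H(P) = -Σ P(x) log₂(P(x)):
  -P(1)·log₂(P(1)) = -(0.4048)·log₂(0.4048) = 0.52815
  -P(2)·log₂(P(2)) = -(0.5952)·log₂(0.5952) = 0.44554
H(P) = 0.52815 + 0.44554 = 0.97369 bits

log₂(2) = 1.00000 bits

D_KL(P||U) = 1.00000 - 0.97369 = 0.02631 ≈ 0.0263 bits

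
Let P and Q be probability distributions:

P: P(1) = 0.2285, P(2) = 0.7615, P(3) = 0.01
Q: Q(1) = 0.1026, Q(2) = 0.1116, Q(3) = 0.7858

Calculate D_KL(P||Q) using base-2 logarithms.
2.3107 bits

D_KL(P||Q) = Σ P(x) log₂(P(x)/Q(x))

Computing term by term:
  P(1)·log₂(P(1)/Q(1)) = 0.2285·log₂(0.2285/0.1026) = 0.26395
  P(2)·log₂(P(2)/Q(2)) = 0.7615·log₂(0.7615/0.1116) = 2.10974
  P(3)·log₂(P(3)/Q(3)) = 0.01·log₂(0.01/0.7858) = -0.06296

D_KL(P||Q) = 0.26395 + 2.10974 - 0.06296 = 2.31073 ≈ 2.3107 bits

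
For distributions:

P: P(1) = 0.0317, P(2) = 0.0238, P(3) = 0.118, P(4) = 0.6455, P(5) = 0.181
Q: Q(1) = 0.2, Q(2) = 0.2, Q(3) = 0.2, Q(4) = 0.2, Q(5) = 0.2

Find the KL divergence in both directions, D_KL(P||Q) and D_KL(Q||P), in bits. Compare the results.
D_KL(P||Q) = 0.8179 bits, D_KL(Q||P) = 0.9886 bits. D_KL(Q||P) is larger than D_KL(P||Q) by 0.1707 bits; the two directions differ.

D_KL(P||Q) = Σ P(x) log₂(P(x)/Q(x))

Computing term by term:
  P(1)·log₂(P(1)/Q(1)) = 0.0317·log₂(0.0317/0.2) = -0.08424
  P(2)·log₂(P(2)/Q(2)) = 0.0238·log₂(0.0238/0.2) = -0.07309
  P(3)·log₂(P(3)/Q(3)) = 0.118·log₂(0.118/0.2) = -0.08982
  P(4)·log₂(P(4)/Q(4)) = 0.6455·log₂(0.6455/0.2) = 1.09116
  P(5)·log₂(P(5)/Q(5)) = 0.181·log₂(0.181/0.2) = -0.02607

D_KL(P||Q) = -0.08424 - 0.07309 - 0.08982 + 1.09116 - 0.02607 = 0.81794 ≈ 0.8179 bits

D_KL(Q||P) = Σ Q(x) log₂(Q(x)/P(x))

Computing term by term:
  Q(1)·log₂(Q(1)/P(1)) = 0.2·log₂(0.2/0.0317) = 0.53149
  Q(2)·log₂(Q(2)/P(2)) = 0.2·log₂(0.2/0.0238) = 0.61419
  Q(3)·log₂(Q(3)/P(3)) = 0.2·log₂(0.2/0.118) = 0.15224
  Q(4)·log₂(Q(4)/P(4)) = 0.2·log₂(0.2/0.6455) = -0.33808
  Q(5)·log₂(Q(5)/P(5)) = 0.2·log₂(0.2/0.181) = 0.02880

D_KL(Q||P) = 0.53149 + 0.61419 + 0.15224 - 0.33808 + 0.02880 = 0.98864 ≈ 0.9886 bits

These are NOT equal (difference: 0.1707 bits). KL divergence is asymmetric: D_KL(P||Q) ≠ D_KL(Q||P) in general.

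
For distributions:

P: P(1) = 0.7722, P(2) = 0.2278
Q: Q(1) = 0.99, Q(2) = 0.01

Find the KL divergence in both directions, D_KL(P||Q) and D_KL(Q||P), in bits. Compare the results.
D_KL(P||Q) = 0.7505 bits, D_KL(Q||P) = 0.3098 bits. D_KL(P||Q) is larger than D_KL(Q||P) by 0.4407 bits; the two directions differ.

D_KL(P||Q) = Σ P(x) log₂(P(x)/Q(x))

Computing term by term:
  P(1)·log₂(P(1)/Q(1)) = 0.7722·log₂(0.7722/0.99) = -0.27680
  P(2)·log₂(P(2)/Q(2)) = 0.2278·log₂(0.2278/0.01) = 1.02731

D_KL(P||Q) = -0.27680 + 1.02731 = 0.75051 ≈ 0.7505 bits

D_KL(Q||P) = Σ Q(x) log₂(Q(x)/P(x))

Computing term by term:
  Q(1)·log₂(Q(1)/P(1)) = 0.99·log₂(0.99/0.7722) = 0.35487
  Q(2)·log₂(Q(2)/P(2)) = 0.01·log₂(0.01/0.2278) = -0.04510

D_KL(Q||P) = 0.35487 - 0.04510 = 0.30977 ≈ 0.3098 bits

These are NOT equal (difference: 0.4407 bits). KL divergence is asymmetric: D_KL(P||Q) ≠ D_KL(Q||P) in general.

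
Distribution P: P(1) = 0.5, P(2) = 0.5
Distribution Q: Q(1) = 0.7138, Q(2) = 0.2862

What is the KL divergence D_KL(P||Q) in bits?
0.1457 bits

D_KL(P||Q) = Σ P(x) log₂(P(x)/Q(x))

Computing term by term:
  P(1)·log₂(P(1)/Q(1)) = 0.5·log₂(0.5/0.7138) = -0.25680
  P(2)·log₂(P(2)/Q(2)) = 0.5·log₂(0.5/0.2862) = 0.40245

D_KL(P||Q) = -0.25680 + 0.40245 = 0.14565 ≈ 0.1457 bits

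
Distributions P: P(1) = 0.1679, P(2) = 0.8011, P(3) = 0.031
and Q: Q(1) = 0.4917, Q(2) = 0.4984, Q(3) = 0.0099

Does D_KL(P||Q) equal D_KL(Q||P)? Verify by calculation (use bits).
D_KL(P||Q) = 0.3393 bits, D_KL(Q||P) = 0.4047 bits. No — D_KL(P||Q) ≠ D_KL(Q||P) for this pair.

D_KL(P||Q) = Σ P(x) log₂(P(x)/Q(x))

Computing term by term:
  P(1)·log₂(P(1)/Q(1)) = 0.1679·log₂(0.1679/0.4917) = -0.26027
  P(2)·log₂(P(2)/Q(2)) = 0.8011·log₂(0.8011/0.4984) = 0.54850
  P(3)·log₂(P(3)/Q(3)) = 0.031·log₂(0.031/0.0099) = 0.05105

D_KL(P||Q) = -0.26027 + 0.54850 + 0.05105 = 0.33928 ≈ 0.3393 bits

D_KL(Q||P) = Σ Q(x) log₂(Q(x)/P(x))

Computing term by term:
  Q(1)·log₂(Q(1)/P(1)) = 0.4917·log₂(0.4917/0.1679) = 0.76222
  Q(2)·log₂(Q(2)/P(2)) = 0.4984·log₂(0.4984/0.8011) = -0.34124
  Q(3)·log₂(Q(3)/P(3)) = 0.0099·log₂(0.0099/0.031) = -0.01630

D_KL(Q||P) = 0.76222 - 0.34124 - 0.01630 = 0.40468 ≈ 0.4047 bits

These are NOT equal (difference: 0.0654 bits). KL divergence is asymmetric: D_KL(P||Q) ≠ D_KL(Q||P) in general.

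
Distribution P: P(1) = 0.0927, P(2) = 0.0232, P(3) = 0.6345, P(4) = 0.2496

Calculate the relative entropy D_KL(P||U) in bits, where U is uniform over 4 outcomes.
0.6397 bits

U(i) = 1/4 for all i

D_KL(P||U) = Σ P(x) log₂(P(x) / (1/4))
           = Σ P(x) log₂(P(x)) + log₂(4)
           = log₂(4) - H(P)

H(P) = -Σ P(x) log₂(P(x)):
  -P(1)·log₂(P(1)) = -(0.0927)·log₂(0.0927) = 0.31808
  -P(2)·log₂(P(2)) = -(0.0232)·log₂(0.0232) = 0.12597
  -P(3)·log₂(P(3)) = -(0.6345)·log₂(0.6345) = 0.41643
  -P(4)·log₂(P(4)) = -(0.2496)·log₂(0.2496) = 0.49978
H(P) = 0.31808 + 0.12597 + 0.41643 + 0.49978 = 1.36026 bits

log₂(4) = 2.00000 bits

D_KL(P||U) = 2.00000 - 1.36026 = 0.63974 ≈ 0.6397 bits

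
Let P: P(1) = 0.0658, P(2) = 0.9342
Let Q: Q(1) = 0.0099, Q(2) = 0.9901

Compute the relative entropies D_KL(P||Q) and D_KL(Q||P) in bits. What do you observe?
D_KL(P||Q) = 0.1015 bits, D_KL(Q||P) = 0.0560 bits. The two directions give different values (D_KL(P||Q) exceeds D_KL(Q||P) by 0.0455 bits): KL divergence is asymmetric.

D_KL(P||Q) = Σ P(x) log₂(P(x)/Q(x))

Computing term by term:
  P(1)·log₂(P(1)/Q(1)) = 0.0658·log₂(0.0658/0.0099) = 0.17980
  P(2)·log₂(P(2)/Q(2)) = 0.9342·log₂(0.9342/0.9901) = -0.07833

D_KL(P||Q) = 0.17980 - 0.07833 = 0.10147 ≈ 0.1015 bits

D_KL(Q||P) = Σ Q(x) log₂(Q(x)/P(x))

Computing term by term:
  Q(1)·log₂(Q(1)/P(1)) = 0.0099·log₂(0.0099/0.0658) = -0.02705
  Q(2)·log₂(Q(2)/P(2)) = 0.9901·log₂(0.9901/0.9342) = 0.08301

D_KL(Q||P) = -0.02705 + 0.08301 = 0.05596 ≈ 0.0560 bits

These are NOT equal (difference: 0.0455 bits). KL divergence is asymmetric: D_KL(P||Q) ≠ D_KL(Q||P) in general.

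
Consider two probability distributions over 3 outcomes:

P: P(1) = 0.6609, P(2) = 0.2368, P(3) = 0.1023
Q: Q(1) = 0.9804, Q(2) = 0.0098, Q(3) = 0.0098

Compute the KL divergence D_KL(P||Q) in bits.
1.0582 bits

D_KL(P||Q) = Σ P(x) log₂(P(x)/Q(x))

Computing term by term:
  P(1)·log₂(P(1)/Q(1)) = 0.6609·log₂(0.6609/0.9804) = -0.37601
  P(2)·log₂(P(2)/Q(2)) = 0.2368·log₂(0.2368/0.0098) = 1.08804
  P(3)·log₂(P(3)/Q(3)) = 0.1023·log₂(0.1023/0.0098) = 0.34617

D_KL(P||Q) = -0.37601 + 1.08804 + 0.34617 = 1.05820 ≈ 1.0582 bits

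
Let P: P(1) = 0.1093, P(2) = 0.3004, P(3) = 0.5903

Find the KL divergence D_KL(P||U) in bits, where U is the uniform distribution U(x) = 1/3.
0.2658 bits

U(i) = 1/3 for all i

D_KL(P||U) = Σ P(x) log₂(P(x) / (1/3))
           = Σ P(x) log₂(P(x)) + log₂(3)
           = log₂(3) - H(P)

H(P) = -Σ P(x) log₂(P(x)):
  -P(1)·log₂(P(1)) = -(0.1093)·log₂(0.1093) = 0.34906
  -P(2)·log₂(P(2)) = -(0.3004)·log₂(0.3004) = 0.52121
  -P(3)·log₂(P(3)) = -(0.5903)·log₂(0.5903) = 0.44891
H(P) = 0.34906 + 0.52121 + 0.44891 = 1.31918 bits

log₂(3) = 1.58496 bits

D_KL(P||U) = 1.58496 - 1.31918 = 0.26578 ≈ 0.2658 bits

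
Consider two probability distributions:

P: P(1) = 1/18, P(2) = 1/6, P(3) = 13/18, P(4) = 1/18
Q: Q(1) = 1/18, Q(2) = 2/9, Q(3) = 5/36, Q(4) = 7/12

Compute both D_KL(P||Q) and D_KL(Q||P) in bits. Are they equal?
D_KL(P||Q) = 1.4602 bits, D_KL(Q||P) = 1.7407 bits. No, they are not equal.

D_KL(P||Q) = Σ P(x) log₂(P(x)/Q(x))

Computing term by term:
  P(1)·log₂(P(1)/Q(1)) = (1/18)·log₂((1/18)/(1/18)) = 0.00000
  P(2)·log₂(P(2)/Q(2)) = (1/6)·log₂((1/6)/(2/9)) = -0.06917
  P(3)·log₂(P(3)/Q(3)) = (13/18)·log₂((13/18)/(5/36)) = 1.71781
  P(4)·log₂(P(4)/Q(4)) = (1/18)·log₂((1/18)/(7/12)) = -0.18846

D_KL(P||Q) = 0.00000 - 0.06917 + 1.71781 - 0.18846 = 1.46018 ≈ 1.4602 bits

D_KL(Q||P) = Σ Q(x) log₂(Q(x)/P(x))

Computing term by term:
  Q(1)·log₂(Q(1)/P(1)) = (1/18)·log₂((1/18)/(1/18)) = 0.00000
  Q(2)·log₂(Q(2)/P(2)) = (2/9)·log₂((2/9)/(1/6)) = 0.09223
  Q(3)·log₂(Q(3)/P(3)) = (5/36)·log₂((5/36)/(13/18)) = -0.33035
  Q(4)·log₂(Q(4)/P(4)) = (7/12)·log₂((7/12)/(1/18)) = 1.97885

D_KL(Q||P) = 0.00000 + 0.09223 - 0.33035 + 1.97885 = 1.74073 ≈ 1.7407 bits

These are NOT equal (difference: 0.2805 bits). KL divergence is asymmetric: D_KL(P||Q) ≠ D_KL(Q||P) in general.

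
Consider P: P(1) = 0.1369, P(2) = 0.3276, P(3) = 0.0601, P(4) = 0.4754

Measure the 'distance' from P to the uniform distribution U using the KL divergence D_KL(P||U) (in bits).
0.3260 bits

U(i) = 1/4 for all i

D_KL(P||U) = Σ P(x) log₂(P(x) / (1/4))
           = Σ P(x) log₂(P(x)) + log₂(4)
           = log₂(4) - H(P)

H(P) = -Σ P(x) log₂(P(x)):
  -P(1)·log₂(P(1)) = -(0.1369)·log₂(0.1369) = 0.39274
  -P(2)·log₂(P(2)) = -(0.3276)·log₂(0.3276) = 0.52743
  -P(3)·log₂(P(3)) = -(0.0601)·log₂(0.0601) = 0.24380
  -P(4)·log₂(P(4)) = -(0.4754)·log₂(0.4754) = 0.51000
H(P) = 0.39274 + 0.52743 + 0.24380 + 0.51000 = 1.67397 bits

log₂(4) = 2.00000 bits

D_KL(P||U) = 2.00000 - 1.67397 = 0.32603 ≈ 0.3260 bits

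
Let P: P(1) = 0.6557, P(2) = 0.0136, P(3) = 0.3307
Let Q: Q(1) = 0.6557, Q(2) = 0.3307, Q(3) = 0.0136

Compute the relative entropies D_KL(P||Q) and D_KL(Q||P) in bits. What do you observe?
D_KL(P||Q) = 1.4599 bits, D_KL(Q||P) = 1.4599 bits. The two directions give the same value here, because Q is a self-inverse relabeling of P; in general KL divergence is asymmetric.

D_KL(P||Q) = Σ P(x) log₂(P(x)/Q(x))

Computing term by term:
  P(1)·log₂(P(1)/Q(1)) = 0.6557·log₂(0.6557/0.6557) = 0.00000
  P(2)·log₂(P(2)/Q(2)) = 0.0136·log₂(0.0136/0.3307) = -0.06261
  P(3)·log₂(P(3)/Q(3)) = 0.3307·log₂(0.3307/0.0136) = 1.52249

D_KL(P||Q) = 0.00000 - 0.06261 + 1.52249 = 1.45988 ≈ 1.4599 bits

D_KL(Q||P) = Σ Q(x) log₂(Q(x)/P(x))

Computing term by term:
  Q(1)·log₂(Q(1)/P(1)) = 0.6557·log₂(0.6557/0.6557) = 0.00000
  Q(2)·log₂(Q(2)/P(2)) = 0.3307·log₂(0.3307/0.0136) = 1.52249
  Q(3)·log₂(Q(3)/P(3)) = 0.0136·log₂(0.0136/0.3307) = -0.06261

D_KL(Q||P) = 0.00000 + 1.52249 - 0.06261 = 1.45988 ≈ 1.4599 bits

These ARE equal here. Q is P with outcomes relabeled (Q(2) = P(3), Q(3) = P(2)) by a relabeling that is its own inverse, so the two sums contain exactly the same terms in a different order. This is a special case — KL divergence is not symmetric in general: D_KL(P||Q) ≠ D_KL(Q||P) for most P, Q.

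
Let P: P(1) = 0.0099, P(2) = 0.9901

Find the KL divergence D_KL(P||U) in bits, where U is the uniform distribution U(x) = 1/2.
0.9199 bits

U(i) = 1/2 for all i

D_KL(P||U) = Σ P(x) log₂(P(x) / (1/2))
           = Σ P(x) log₂(P(x)) + log₂(2)
           = log₂(2) - H(P)

H(P) = -Σ P(x) log₂(P(x)):
  -P(1)·log₂(P(1)) = -(0.0099)·log₂(0.0099) = 0.06592
  -P(2)·log₂(P(2)) = -(0.9901)·log₂(0.9901) = 0.01421
H(P) = 0.06592 + 0.01421 = 0.08013 bits

log₂(2) = 1.00000 bits

D_KL(P||U) = 1.00000 - 0.08013 = 0.91987 ≈ 0.9199 bits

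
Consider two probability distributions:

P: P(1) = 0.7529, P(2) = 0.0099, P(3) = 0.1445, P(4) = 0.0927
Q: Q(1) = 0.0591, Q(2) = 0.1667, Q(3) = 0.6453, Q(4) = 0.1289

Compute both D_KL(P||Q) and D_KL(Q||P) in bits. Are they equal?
D_KL(P||Q) = 2.3677 bits, D_KL(Q||P) = 1.9166 bits. No, they are not equal.

D_KL(P||Q) = Σ P(x) log₂(P(x)/Q(x))

Computing term by term:
  P(1)·log₂(P(1)/Q(1)) = 0.7529·log₂(0.7529/0.0591) = 2.76407
  P(2)·log₂(P(2)/Q(2)) = 0.0099·log₂(0.0099/0.1667) = -0.04033
  P(3)·log₂(P(3)/Q(3)) = 0.1445·log₂(0.1445/0.6453) = -0.31196
  P(4)·log₂(P(4)/Q(4)) = 0.0927·log₂(0.0927/0.1289) = -0.04409

D_KL(P||Q) = 2.76407 - 0.04033 - 0.31196 - 0.04409 = 2.36769 ≈ 2.3677 bits

D_KL(Q||P) = Σ Q(x) log₂(Q(x)/P(x))

Computing term by term:
  Q(1)·log₂(Q(1)/P(1)) = 0.0591·log₂(0.0591/0.7529) = -0.21697
  Q(2)·log₂(Q(2)/P(2)) = 0.1667·log₂(0.1667/0.0099) = 0.67908
  Q(3)·log₂(Q(3)/P(3)) = 0.6453·log₂(0.6453/0.1445) = 1.39314
  Q(4)·log₂(Q(4)/P(4)) = 0.1289·log₂(0.1289/0.0927) = 0.06131

D_KL(Q||P) = -0.21697 + 0.67908 + 1.39314 + 0.06131 = 1.91656 ≈ 1.9166 bits

These are NOT equal (difference: 0.4511 bits). KL divergence is asymmetric: D_KL(P||Q) ≠ D_KL(Q||P) in general.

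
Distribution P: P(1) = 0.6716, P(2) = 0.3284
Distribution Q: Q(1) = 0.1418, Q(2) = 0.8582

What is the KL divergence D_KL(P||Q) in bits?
1.0518 bits

D_KL(P||Q) = Σ P(x) log₂(P(x)/Q(x))

Computing term by term:
  P(1)·log₂(P(1)/Q(1)) = 0.6716·log₂(0.6716/0.1418) = 1.50690
  P(2)·log₂(P(2)/Q(2)) = 0.3284·log₂(0.3284/0.8582) = -0.45512

D_KL(P||Q) = 1.50690 - 0.45512 = 1.05178 ≈ 1.0518 bits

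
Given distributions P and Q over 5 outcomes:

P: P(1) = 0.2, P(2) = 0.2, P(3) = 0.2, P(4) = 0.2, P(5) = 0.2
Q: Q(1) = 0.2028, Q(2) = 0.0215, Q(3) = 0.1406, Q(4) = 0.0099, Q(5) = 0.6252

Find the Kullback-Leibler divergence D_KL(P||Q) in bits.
1.2796 bits

D_KL(P||Q) = Σ P(x) log₂(P(x)/Q(x))

Computing term by term:
  P(1)·log₂(P(1)/Q(1)) = 0.2·log₂(0.2/0.2028) = -0.00401
  P(2)·log₂(P(2)/Q(2)) = 0.2·log₂(0.2/0.0215) = 0.64352
  P(3)·log₂(P(3)/Q(3)) = 0.2·log₂(0.2/0.1406) = 0.10168
  P(4)·log₂(P(4)/Q(4)) = 0.2·log₂(0.2/0.0099) = 0.86729
  P(5)·log₂(P(5)/Q(5)) = 0.2·log₂(0.2/0.6252) = -0.32886

D_KL(P||Q) = -0.00401 + 0.64352 + 0.10168 + 0.86729 - 0.32886 = 1.27962 ≈ 1.2796 bits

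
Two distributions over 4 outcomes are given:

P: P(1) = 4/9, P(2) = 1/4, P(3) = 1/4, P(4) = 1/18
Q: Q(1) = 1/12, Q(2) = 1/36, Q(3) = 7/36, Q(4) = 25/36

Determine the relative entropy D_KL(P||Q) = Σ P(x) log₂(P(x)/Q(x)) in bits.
1.7540 bits

D_KL(P||Q) = Σ P(x) log₂(P(x)/Q(x))

Computing term by term:
  P(1)·log₂(P(1)/Q(1)) = (4/9)·log₂((4/9)/(1/12)) = 1.07335
  P(2)·log₂(P(2)/Q(2)) = (1/4)·log₂((1/4)/(1/36)) = 0.79248
  P(3)·log₂(P(3)/Q(3)) = (1/4)·log₂((1/4)/(7/36)) = 0.09064
  P(4)·log₂(P(4)/Q(4)) = (1/18)·log₂((1/18)/(25/36)) = -0.20244

D_KL(P||Q) = 1.07335 + 0.79248 + 0.09064 - 0.20244 = 1.75403 ≈ 1.7540 bits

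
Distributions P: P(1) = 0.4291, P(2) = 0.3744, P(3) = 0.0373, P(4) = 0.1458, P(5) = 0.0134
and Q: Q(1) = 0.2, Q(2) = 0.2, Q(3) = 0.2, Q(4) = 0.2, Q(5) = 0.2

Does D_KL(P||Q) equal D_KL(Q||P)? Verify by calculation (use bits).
D_KL(P||Q) = 0.6021 bits, D_KL(Q||P) = 0.9545 bits. No — D_KL(P||Q) ≠ D_KL(Q||P) for this pair.

D_KL(P||Q) = Σ P(x) log₂(P(x)/Q(x))

Computing term by term:
  P(1)·log₂(P(1)/Q(1)) = 0.4291·log₂(0.4291/0.2) = 0.47257
  P(2)·log₂(P(2)/Q(2)) = 0.3744·log₂(0.3744/0.2) = 0.33867
  P(3)·log₂(P(3)/Q(3)) = 0.0373·log₂(0.0373/0.2) = -0.09037
  P(4)·log₂(P(4)/Q(4)) = 0.1458·log₂(0.1458/0.2) = -0.06649
  P(5)·log₂(P(5)/Q(5)) = 0.0134·log₂(0.0134/0.2) = -0.05226

D_KL(P||Q) = 0.47257 + 0.33867 - 0.09037 - 0.06649 - 0.05226 = 0.60212 ≈ 0.6021 bits

D_KL(Q||P) = Σ Q(x) log₂(Q(x)/P(x))

Computing term by term:
  Q(1)·log₂(Q(1)/P(1)) = 0.2·log₂(0.2/0.4291) = -0.22026
  Q(2)·log₂(Q(2)/P(2)) = 0.2·log₂(0.2/0.3744) = -0.18092
  Q(3)·log₂(Q(3)/P(3)) = 0.2·log₂(0.2/0.0373) = 0.48455
  Q(4)·log₂(Q(4)/P(4)) = 0.2·log₂(0.2/0.1458) = 0.09120
  Q(5)·log₂(Q(5)/P(5)) = 0.2·log₂(0.2/0.0134) = 0.77994

D_KL(Q||P) = -0.22026 - 0.18092 + 0.48455 + 0.09120 + 0.77994 = 0.95451 ≈ 0.9545 bits

These are NOT equal (difference: 0.3524 bits). KL divergence is asymmetric: D_KL(P||Q) ≠ D_KL(Q||P) in general.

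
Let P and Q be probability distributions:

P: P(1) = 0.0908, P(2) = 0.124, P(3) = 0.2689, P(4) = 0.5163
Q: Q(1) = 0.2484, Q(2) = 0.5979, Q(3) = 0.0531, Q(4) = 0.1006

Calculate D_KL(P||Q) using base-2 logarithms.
1.4343 bits

D_KL(P||Q) = Σ P(x) log₂(P(x)/Q(x))

Computing term by term:
  P(1)·log₂(P(1)/Q(1)) = 0.0908·log₂(0.0908/0.2484) = -0.13183
  P(2)·log₂(P(2)/Q(2)) = 0.124·log₂(0.124/0.5979) = -0.28143
  P(3)·log₂(P(3)/Q(3)) = 0.2689·log₂(0.2689/0.0531) = 0.62930
  P(4)·log₂(P(4)/Q(4)) = 0.5163·log₂(0.5163/0.1006) = 1.21825

D_KL(P||Q) = -0.13183 - 0.28143 + 0.62930 + 1.21825 = 1.43429 ≈ 1.4343 bits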